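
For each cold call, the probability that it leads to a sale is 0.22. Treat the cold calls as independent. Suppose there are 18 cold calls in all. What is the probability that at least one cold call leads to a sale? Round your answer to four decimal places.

P(at least one) = 1 − P(none) = 1 − (1 − 0.22)^18
= 1 − 0.011421 = 0.988579

0.9886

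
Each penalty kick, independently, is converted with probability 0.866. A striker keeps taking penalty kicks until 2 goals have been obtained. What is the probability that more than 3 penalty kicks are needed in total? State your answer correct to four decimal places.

Needing more than 3 penalty kicks ⇔ fewer than 2 successes in the first 3. With X ~ Binomial(3, 0.866), P(Y > 3) = P(X ≤ 1).
  k=0: C(3,0)·0.866^0·0.134^3 = 0.002406
  k=1: C(3,1)·0.866^1·0.134^2 = 0.046650
P(X ≤ 1) = 0.049056

0.0491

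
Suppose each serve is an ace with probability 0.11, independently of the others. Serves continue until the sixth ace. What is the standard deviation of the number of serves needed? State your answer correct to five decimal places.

21.00767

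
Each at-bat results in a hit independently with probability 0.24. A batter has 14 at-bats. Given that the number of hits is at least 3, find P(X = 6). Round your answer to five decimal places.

0.09269

X ~ Binomial(14, 0.24). Want P(X=6 | X≥3) = P(X=6) / P(X≥3).
P(X=6) = C(14,6)·0.24^6·0.76^8 = 0.0638751
P(X≥3) = 1 − 0.0214482 − 0.0948235 − 0.1946377 = 0.6890906
Ratio = 0.0638751 / 0.6890906 = 0.0926948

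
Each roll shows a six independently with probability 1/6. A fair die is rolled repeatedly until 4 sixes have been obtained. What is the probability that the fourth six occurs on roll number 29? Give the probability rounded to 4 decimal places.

0.0265

Y = trial on which the fourth success occurs; negative binomial, r=4, p=0.166667.
P(Y=29) = C(28,3) · p^4 · (1−p)^25
= 3276 · 0.0007716 · 0.010483 = 0.026498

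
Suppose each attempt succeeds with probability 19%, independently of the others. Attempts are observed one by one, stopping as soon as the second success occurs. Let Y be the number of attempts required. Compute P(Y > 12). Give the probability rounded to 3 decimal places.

Needing more than 12 attempts ⇔ fewer than 2 successes in the first 12. With X ~ Binomial(12, 0.19), P(Y > 12) = P(X ≤ 1).
  k=0: C(12,0)·0.19^0·0.81^12 = 0.07977
  k=1: C(12,1)·0.19^1·0.81^11 = 0.22453
P(X ≤ 1) = 0.30429

0.304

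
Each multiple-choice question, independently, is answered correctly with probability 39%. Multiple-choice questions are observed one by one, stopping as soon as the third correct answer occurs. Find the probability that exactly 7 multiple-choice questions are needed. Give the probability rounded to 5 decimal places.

Y = trial on which the third success occurs; negative binomial, r=3, p=0.39.
P(Y=7) = C(6,2) · p^3 · (1−p)^4
= 15 · 0.059319 · 0.13846 = 0.1231982

0.12320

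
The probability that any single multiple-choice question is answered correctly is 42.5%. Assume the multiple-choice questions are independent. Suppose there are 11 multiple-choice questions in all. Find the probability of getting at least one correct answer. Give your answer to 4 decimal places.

P(at least one) = 1 − P(none) = 1 − (1 − 0.425)^11
= 1 − 0.002272 = 0.997728

0.9977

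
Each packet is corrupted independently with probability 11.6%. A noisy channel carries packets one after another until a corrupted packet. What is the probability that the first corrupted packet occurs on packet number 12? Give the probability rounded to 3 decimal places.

Geometric (trials to first success), p = 0.116.
P(Y = 12) = (1−p)^11 · p = 0.25762 · 0.116 = 0.02988

0.030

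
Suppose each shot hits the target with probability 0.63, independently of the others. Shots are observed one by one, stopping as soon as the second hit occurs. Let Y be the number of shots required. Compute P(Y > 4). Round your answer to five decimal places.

Needing more than 4 shots ⇔ fewer than 2 successes in the first 4. With X ~ Binomial(4, 0.63), P(Y > 4) = P(X ≤ 1).
  k=0: C(4,0)·0.63^0·0.37^4 = 0.0187416
  k=1: C(4,1)·0.63^1·0.37^3 = 0.1276456
P(X ≤ 1) = 0.1463872

0.14639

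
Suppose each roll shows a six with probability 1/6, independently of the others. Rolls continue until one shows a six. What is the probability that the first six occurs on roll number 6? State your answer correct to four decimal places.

Geometric (trials to first success), p = 0.166667.
P(Y = 6) = (1−p)^5 · p = 0.40188 · 0.166667 = 0.066980

0.0670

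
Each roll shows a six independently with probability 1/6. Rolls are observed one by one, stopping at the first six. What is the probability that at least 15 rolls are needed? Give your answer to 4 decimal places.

Y = number of rolls to the first success; geometric, p = 0.166667.
P(Y > 14) = P(first 14 all fail) = (1−p)^14 = 0.077887

0.0779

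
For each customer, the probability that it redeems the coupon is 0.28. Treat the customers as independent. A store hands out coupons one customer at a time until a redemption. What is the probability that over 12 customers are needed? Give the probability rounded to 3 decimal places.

0.019

Y = number of customers to the first success; geometric, p = 0.28.
P(Y > 12) = P(first 12 all fail) = (1−p)^12 = 0.01941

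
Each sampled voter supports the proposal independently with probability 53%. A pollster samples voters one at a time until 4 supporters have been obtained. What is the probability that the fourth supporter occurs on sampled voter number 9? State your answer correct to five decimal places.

Y = trial on which the fourth success occurs; negative binomial, r=4, p=0.53.
P(Y=9) = C(8,3) · p^4 · (1−p)^5
= 56 · 0.078905 · 0.022935 = 0.1013400

0.10134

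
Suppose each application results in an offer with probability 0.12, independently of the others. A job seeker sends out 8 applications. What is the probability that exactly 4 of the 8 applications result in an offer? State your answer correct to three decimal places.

0.009

X ~ Binomial(n=8, p=0.12).
P(X=4) = C(8,4) · p^4 · (1−p)^4
= 70 · 0.00020736 · 0.5997 = 0.00870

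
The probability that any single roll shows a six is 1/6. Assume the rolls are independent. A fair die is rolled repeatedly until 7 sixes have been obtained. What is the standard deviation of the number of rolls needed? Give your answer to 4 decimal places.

14.4914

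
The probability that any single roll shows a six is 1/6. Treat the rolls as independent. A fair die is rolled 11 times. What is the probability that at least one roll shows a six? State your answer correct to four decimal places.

0.8654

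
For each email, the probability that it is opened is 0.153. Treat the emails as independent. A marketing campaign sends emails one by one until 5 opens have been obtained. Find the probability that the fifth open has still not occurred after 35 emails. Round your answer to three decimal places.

Needing more than 35 emails ⇔ fewer than 5 successes in the first 35. With X ~ Binomial(35, 0.153), P(Y > 35) = P(X ≤ 4).
  k=0: C(35,0)·0.153^0·0.847^35 = 0.00299
  k=1: C(35,1)·0.153^1·0.847^34 = 0.01891
  k=2: C(35,2)·0.153^2·0.847^33 = 0.05808
  k=3: C(35,3)·0.153^3·0.847^32 = 0.11541
  k=4: C(35,4)·0.153^4·0.847^31 = 0.16678
P(X ≤ 4) = 0.36218

0.362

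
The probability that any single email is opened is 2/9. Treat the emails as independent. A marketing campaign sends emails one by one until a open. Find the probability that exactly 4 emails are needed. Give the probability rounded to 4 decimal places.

0.1046

Geometric (trials to first success), p = 0.222222.
P(Y = 4) = (1−p)^3 · p = 0.47051 · 0.222222 = 0.104557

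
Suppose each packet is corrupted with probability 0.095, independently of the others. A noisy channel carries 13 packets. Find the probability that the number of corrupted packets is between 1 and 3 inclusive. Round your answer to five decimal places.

X ~ Binomial(13, 0.095); P(1 ≤ X ≤ 3) = Σ C(13,k) p^k (1−p)^(13−k) over k:
  k=1: C(13,1)·0.095^1·0.905^12 = 0.3727777
  k=2: C(13,2)·0.095^2·0.905^11 = 0.2347882
  k=3: C(13,3)·0.095^3·0.905^10 = 0.0903697
Total = 0.6979355

0.69794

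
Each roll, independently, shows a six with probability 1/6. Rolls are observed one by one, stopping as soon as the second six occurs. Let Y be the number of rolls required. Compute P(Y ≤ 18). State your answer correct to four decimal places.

0.8272

Finishing within 18 rolls ⇔ at least 2 successes in the first 18. With X ~ Binomial(18, 0.166667), P(Y ≤ 18) = 1 − P(X ≤ 1).
  k=0: C(18,0)·0.166667^0·0.833333^18 = 0.037561
  k=1: C(18,1)·0.166667^1·0.833333^17 = 0.135220
1 − 0.172781 = 0.827219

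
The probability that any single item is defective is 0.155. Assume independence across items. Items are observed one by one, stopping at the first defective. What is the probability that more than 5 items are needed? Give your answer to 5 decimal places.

0.43081

Y = number of items to the first success; geometric, p = 0.155.
P(Y > 5) = P(first 5 all fail) = (1−p)^5 = 0.4308078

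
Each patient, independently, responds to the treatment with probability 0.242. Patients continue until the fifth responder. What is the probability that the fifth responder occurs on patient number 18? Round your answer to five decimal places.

0.05387

Y = trial on which the fifth success occurs; negative binomial, r=5, p=0.242.
P(Y=18) = C(17,4) · p^5 · (1−p)^13
= 2380 · 0.00083 · 0.027271 = 0.0538708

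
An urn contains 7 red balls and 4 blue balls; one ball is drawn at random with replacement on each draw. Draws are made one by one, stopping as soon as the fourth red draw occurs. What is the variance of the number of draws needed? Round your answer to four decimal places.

Y = total draws until the fourth success; negative binomial with r=4, p=0.636364.
Var(Y) = r(1−p)/p² = 4·0.363636 / 0.636364² = 3.591837

3.5918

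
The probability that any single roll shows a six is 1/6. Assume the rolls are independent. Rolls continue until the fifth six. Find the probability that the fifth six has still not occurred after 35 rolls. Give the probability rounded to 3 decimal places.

0.284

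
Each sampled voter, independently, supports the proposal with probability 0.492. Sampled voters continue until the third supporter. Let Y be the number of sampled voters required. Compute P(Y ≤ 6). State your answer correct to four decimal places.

Finishing within 6 sampled voters ⇔ at least 3 successes in the first 6. With X ~ Binomial(6, 0.492), P(Y ≤ 6) = 1 − P(X ≤ 2).
  k=0: C(6,0)·0.492^0·0.508^6 = 0.017186
  k=1: C(6,1)·0.492^1·0.508^5 = 0.099870
  k=2: C(6,2)·0.492^2·0.508^4 = 0.241811
1 − 0.358867 = 0.641133

0.6411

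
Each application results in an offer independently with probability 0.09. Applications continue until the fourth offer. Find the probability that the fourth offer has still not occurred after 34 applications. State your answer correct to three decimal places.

0.633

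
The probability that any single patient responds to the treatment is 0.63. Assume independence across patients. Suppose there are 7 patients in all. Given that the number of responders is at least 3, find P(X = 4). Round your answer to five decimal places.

X ~ Binomial(7, 0.63). Want P(X=4 | X≥3) = P(X=4) / P(X≥3).
P(X=4) = C(7,4)·0.63^4·0.37^3 = 0.2792772
P(X≥3) = 1 − 0.0009493 − 0.0113149 − 0.0577975 = 0.9299383
Ratio = 0.2792772 / 0.9299383 = 0.3003179

0.30032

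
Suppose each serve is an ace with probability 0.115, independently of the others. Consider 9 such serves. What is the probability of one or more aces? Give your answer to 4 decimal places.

P(at least one) = 1 − P(none) = 1 − (1 − 0.115)^9
= 1 − 0.333035 = 0.666965

0.6670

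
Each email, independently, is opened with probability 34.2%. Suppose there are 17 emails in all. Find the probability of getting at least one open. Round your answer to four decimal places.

0.9992

P(at least one) = 1 − P(none) = 1 − (1 − 0.342)^17
= 1 − 0.000813 = 0.999187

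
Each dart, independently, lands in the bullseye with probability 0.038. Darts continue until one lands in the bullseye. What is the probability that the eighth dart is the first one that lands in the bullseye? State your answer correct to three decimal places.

0.029

Geometric (trials to first success), p = 0.038.
P(Y = 8) = (1−p)^7 · p = 0.76247 · 0.038 = 0.02897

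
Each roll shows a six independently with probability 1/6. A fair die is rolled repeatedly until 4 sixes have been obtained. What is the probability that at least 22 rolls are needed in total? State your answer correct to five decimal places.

0.52690

Needing more than 21 rolls ⇔ fewer than 4 successes in the first 21. With X ~ Binomial(21, 0.166667), P(Y > 21) = P(X ≤ 3).
  k=0: C(21,0)·0.166667^0·0.833333^21 = 0.0217367
  k=1: C(21,1)·0.166667^1·0.833333^20 = 0.0912942
  k=2: C(21,2)·0.166667^2·0.833333^19 = 0.1825884
  k=3: C(21,3)·0.166667^3·0.833333^18 = 0.2312786
P(X ≤ 3) = 0.5268979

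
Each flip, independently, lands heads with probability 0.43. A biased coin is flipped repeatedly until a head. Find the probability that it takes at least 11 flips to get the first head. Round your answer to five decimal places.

Y = number of flips to the first success; geometric, p = 0.43.
P(Y > 10) = P(first 10 all fail) = (1−p)^10 = 0.0036203

0.00362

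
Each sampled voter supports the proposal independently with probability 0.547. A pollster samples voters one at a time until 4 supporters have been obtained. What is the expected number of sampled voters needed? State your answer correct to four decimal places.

Y = total sampled voters until the fourth success; negative binomial with r=4, p=0.547.
E[Y] = r / p = 4 / 0.547 = 7.312614

7.3126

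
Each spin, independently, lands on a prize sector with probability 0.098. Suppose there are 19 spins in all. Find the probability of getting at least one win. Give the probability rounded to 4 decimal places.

P(at least one) = 1 − P(none) = 1 − (1 − 0.098)^19
= 1 − 0.140904 = 0.859096

0.8591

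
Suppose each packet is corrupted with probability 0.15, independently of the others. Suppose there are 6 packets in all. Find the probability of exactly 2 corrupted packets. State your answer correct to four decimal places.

0.1762

X ~ Binomial(n=6, p=0.15).
P(X=2) = C(6,2) · p^2 · (1−p)^4
= 15 · 0.0225 · 0.52201 = 0.176177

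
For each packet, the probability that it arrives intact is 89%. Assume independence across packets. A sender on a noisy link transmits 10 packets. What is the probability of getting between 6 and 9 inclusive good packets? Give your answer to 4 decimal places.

X ~ Binomial(10, 0.89); P(6 ≤ X ≤ 9) = Σ C(10,k) p^k (1−p)^(10−k) over k:
  k=6: C(10,6)·0.89^6·0.11^4 = 0.015280
  k=7: C(10,7)·0.89^7·0.11^3 = 0.070646
  k=8: C(10,8)·0.89^8·0.11^2 = 0.214347
  k=9: C(10,9)·0.89^9·0.11^1 = 0.385392
Total = 0.685666

0.6857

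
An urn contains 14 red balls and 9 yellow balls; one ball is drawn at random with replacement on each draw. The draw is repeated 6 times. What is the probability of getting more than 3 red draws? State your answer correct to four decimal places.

X ~ Binomial(6, 0.608696); P(X ≥ 4) = Σ C(6,k) p^k (1−p)^(6−k) over k:
  k=4: C(6,4)·0.608696^4·0.391304^2 = 0.315298
  k=5: C(6,5)·0.608696^5·0.391304^1 = 0.196186
  k=6: C(6,6)·0.608696^6·0.391304^0 = 0.050863
Total = 0.562347

0.5623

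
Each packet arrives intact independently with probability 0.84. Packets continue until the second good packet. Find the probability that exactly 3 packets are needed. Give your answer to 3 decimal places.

0.226

Y = trial on which the second success occurs; negative binomial, r=2, p=0.84.
P(Y=3) = C(2,1) · p^2 · (1−p)^1
= 2 · 0.7056 · 0.16 = 0.22579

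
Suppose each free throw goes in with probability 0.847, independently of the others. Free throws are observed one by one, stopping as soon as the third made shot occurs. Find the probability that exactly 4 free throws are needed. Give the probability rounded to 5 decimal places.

Y = trial on which the third success occurs; negative binomial, r=3, p=0.847.
P(Y=4) = C(3,2) · p^3 · (1−p)^1
= 3 · 0.60765 · 0.153 = 0.2789092

0.27891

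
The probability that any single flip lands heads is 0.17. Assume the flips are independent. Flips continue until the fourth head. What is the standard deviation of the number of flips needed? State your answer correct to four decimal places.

Y = total flips until the fourth success; negative binomial with r=4, p=0.17.
SD(Y) = √[r(1−p)/p²] = √(114.878893) = 10.718157

10.7182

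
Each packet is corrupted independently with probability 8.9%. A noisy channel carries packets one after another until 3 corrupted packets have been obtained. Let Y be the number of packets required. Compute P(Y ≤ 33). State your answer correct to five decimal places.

0.57256

Finishing within 33 packets ⇔ at least 3 successes in the first 33. With X ~ Binomial(33, 0.089), P(Y ≤ 33) = 1 − P(X ≤ 2).
  k=0: C(33,0)·0.089^0·0.911^33 = 0.0461431
  k=1: C(33,1)·0.089^1·0.911^32 = 0.1487620
  k=2: C(33,2)·0.089^2·0.911^31 = 0.2325325
1 − 0.4274375 = 0.5725625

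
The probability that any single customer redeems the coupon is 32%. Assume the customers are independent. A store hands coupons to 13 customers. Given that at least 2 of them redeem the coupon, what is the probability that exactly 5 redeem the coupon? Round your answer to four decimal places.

0.2072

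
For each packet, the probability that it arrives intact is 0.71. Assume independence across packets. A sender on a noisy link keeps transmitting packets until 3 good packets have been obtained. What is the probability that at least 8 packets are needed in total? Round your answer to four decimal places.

0.0248

Needing more than 7 packets ⇔ fewer than 3 successes in the first 7. With X ~ Binomial(7, 0.71), P(Y > 7) = P(X ≤ 2).
  k=0: C(7,0)·0.71^0·0.29^7 = 0.000172
  k=1: C(7,1)·0.71^1·0.29^6 = 0.002956
  k=2: C(7,2)·0.71^2·0.29^5 = 0.021713
P(X ≤ 2) = 0.024842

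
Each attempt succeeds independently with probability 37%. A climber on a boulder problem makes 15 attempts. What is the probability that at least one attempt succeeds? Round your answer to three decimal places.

0.999

P(at least one) = 1 − P(none) = 1 − (1 − 0.37)^15
= 1 − 0.00098 = 0.99902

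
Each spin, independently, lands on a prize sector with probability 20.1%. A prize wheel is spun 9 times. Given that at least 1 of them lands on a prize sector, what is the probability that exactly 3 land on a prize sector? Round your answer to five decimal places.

X ~ Binomial(9, 0.201). Want P(X=3 | X≥1) = P(X=3) / P(X≥1).
P(X=3) = C(9,3)·0.201^3·0.799^6 = 0.1774795
P(X≥1) = 1 − 0.1327153 = 0.8672847
Ratio = 0.1774795 / 0.8672847 = 0.2046381

0.20464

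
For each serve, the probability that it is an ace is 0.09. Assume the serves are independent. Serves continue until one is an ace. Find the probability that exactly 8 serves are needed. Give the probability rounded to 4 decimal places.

0.0465

Geometric (trials to first success), p = 0.09.
P(Y = 8) = (1−p)^7 · p = 0.51676 · 0.09 = 0.046508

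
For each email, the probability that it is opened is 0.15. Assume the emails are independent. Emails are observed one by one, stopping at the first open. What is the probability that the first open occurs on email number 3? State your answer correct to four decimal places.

0.1084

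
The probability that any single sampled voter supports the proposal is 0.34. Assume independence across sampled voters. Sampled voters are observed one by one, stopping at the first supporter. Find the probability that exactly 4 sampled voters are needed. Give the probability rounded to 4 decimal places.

0.0977

Geometric (trials to first success), p = 0.34.
P(Y = 4) = (1−p)^3 · p = 0.2875 · 0.34 = 0.097749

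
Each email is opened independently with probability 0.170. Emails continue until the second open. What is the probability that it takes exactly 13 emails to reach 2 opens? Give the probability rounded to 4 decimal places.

0.0447

Y = trial on which the second success occurs; negative binomial, r=2, p=0.17.
P(Y=13) = C(12,1) · p^2 · (1−p)^11
= 12 · 0.0289 · 0.12878 = 0.044662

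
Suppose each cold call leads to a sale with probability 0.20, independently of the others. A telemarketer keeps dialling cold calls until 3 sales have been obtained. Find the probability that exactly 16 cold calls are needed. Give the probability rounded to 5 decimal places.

Y = trial on which the third success occurs; negative binomial, r=3, p=0.20.
P(Y=16) = C(15,2) · p^3 · (1−p)^13
= 105 · 0.008 · 0.054976 = 0.0461795

0.04618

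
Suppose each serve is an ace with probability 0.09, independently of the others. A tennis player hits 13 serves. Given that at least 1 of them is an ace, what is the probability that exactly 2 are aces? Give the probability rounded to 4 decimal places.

X ~ Binomial(13, 0.09). Want P(X=2 | X≥1) = P(X=2) / P(X≥1).
P(X=2) = C(13,2)·0.09^2·0.91^11 = 0.223890
P(X≥1) = 1 − 0.293453 = 0.706547
Ratio = 0.223890 / 0.706547 = 0.316879

0.3169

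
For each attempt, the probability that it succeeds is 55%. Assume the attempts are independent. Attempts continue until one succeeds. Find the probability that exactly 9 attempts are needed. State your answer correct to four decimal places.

Geometric (trials to first success), p = 0.55.
P(Y = 9) = (1−p)^8 · p = 0.0016815 · 0.55 = 0.000925

0.0009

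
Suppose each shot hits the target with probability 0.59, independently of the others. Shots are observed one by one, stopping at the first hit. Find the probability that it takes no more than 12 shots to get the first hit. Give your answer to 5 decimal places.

0.99998

Y = number of shots to the first success; geometric, p = 0.59.
P(Y ≤ 12) = 1 − (1−p)^12 = 1 − 0.0000226 = 0.9999774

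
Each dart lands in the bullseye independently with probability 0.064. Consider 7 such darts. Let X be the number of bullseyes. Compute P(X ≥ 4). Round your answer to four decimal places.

0.0005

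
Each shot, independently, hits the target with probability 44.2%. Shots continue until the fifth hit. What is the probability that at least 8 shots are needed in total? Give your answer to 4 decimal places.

Needing more than 7 shots ⇔ fewer than 5 successes in the first 7. With X ~ Binomial(7, 0.442), P(Y > 7) = P(X ≤ 4).
  k=0: C(7,0)·0.442^0·0.558^7 = 0.016844
  k=1: C(7,1)·0.442^1·0.558^6 = 0.093395
  k=2: C(7,2)·0.442^2·0.558^5 = 0.221940
  k=3: C(7,3)·0.442^3·0.558^4 = 0.293003
  k=4: C(7,4)·0.442^4·0.558^3 = 0.232092
P(X ≤ 4) = 0.857273

0.8573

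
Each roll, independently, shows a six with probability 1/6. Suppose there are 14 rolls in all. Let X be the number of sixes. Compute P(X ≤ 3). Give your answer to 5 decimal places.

X ~ Binomial(14, 0.166667); P(X ≤ 3) = Σ C(14,k) p^k (1−p)^(14−k) over k:
  k=0: C(14,0)·0.166667^0·0.833333^14 = 0.0778866
  k=1: C(14,1)·0.166667^1·0.833333^13 = 0.2180824
  k=2: C(14,2)·0.166667^2·0.833333^12 = 0.2835071
  k=3: C(14,3)·0.166667^3·0.833333^11 = 0.2268057
Total = 0.8062817

0.80628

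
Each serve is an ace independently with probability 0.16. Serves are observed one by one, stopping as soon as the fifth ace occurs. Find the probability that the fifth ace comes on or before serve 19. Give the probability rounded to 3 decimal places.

0.176

Finishing within 19 serves ⇔ at least 5 successes in the first 19. With X ~ Binomial(19, 0.16), P(Y ≤ 19) = 1 − P(X ≤ 4).
  k=0: C(19,0)·0.16^0·0.84^19 = 0.03642
  k=1: C(19,1)·0.16^1·0.84^18 = 0.13180
  k=2: C(19,2)·0.16^2·0.84^17 = 0.22594
  k=3: C(19,3)·0.16^3·0.84^16 = 0.24387
  k=4: C(19,4)·0.16^4·0.84^15 = 0.18580
1 − 0.82382 = 0.17618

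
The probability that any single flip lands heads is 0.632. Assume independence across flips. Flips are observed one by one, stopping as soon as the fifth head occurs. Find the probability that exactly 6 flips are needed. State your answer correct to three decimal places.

0.186

Y = trial on which the fifth success occurs; negative binomial, r=5, p=0.632.
P(Y=6) = C(5,4) · p^5 · (1−p)^1
= 5 · 0.10083 · 0.368 = 0.18553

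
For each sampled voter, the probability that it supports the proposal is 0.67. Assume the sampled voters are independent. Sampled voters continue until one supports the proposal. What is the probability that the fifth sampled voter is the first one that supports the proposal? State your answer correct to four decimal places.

Geometric (trials to first success), p = 0.67.
P(Y = 5) = (1−p)^4 · p = 0.011859 · 0.67 = 0.007946

0.0079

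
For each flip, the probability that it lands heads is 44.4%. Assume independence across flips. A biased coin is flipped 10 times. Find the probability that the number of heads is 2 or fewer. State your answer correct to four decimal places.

0.1064

X ~ Binomial(10, 0.444); P(X ≤ 2) = Σ C(10,k) p^k (1−p)^(10−k) over k:
  k=0: C(10,0)·0.444^0·0.556^10 = 0.002823
  k=1: C(10,1)·0.444^1·0.556^9 = 0.022545
  k=2: C(10,2)·0.444^2·0.556^8 = 0.081017
Total = 0.106386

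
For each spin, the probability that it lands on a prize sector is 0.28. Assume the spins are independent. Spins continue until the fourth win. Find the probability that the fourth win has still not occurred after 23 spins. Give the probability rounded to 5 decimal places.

Needing more than 23 spins ⇔ fewer than 4 successes in the first 23. With X ~ Binomial(23, 0.28), P(Y > 23) = P(X ≤ 3).
  k=0: C(23,0)·0.28^0·0.72^23 = 0.0005232
  k=1: C(23,1)·0.28^1·0.72^22 = 0.0046795
  k=2: C(23,2)·0.28^2·0.72^21 = 0.0200179
  k=3: C(23,3)·0.28^3·0.72^20 = 0.0544932
P(X ≤ 3) = 0.0797138

0.07971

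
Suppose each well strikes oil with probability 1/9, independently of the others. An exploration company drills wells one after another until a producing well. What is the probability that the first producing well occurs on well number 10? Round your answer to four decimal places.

0.0385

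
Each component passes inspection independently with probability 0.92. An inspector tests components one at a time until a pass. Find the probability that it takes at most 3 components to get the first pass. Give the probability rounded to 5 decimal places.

Y = number of components to the first success; geometric, p = 0.92.
P(Y ≤ 3) = 1 − (1−p)^3 = 1 − 0.0005120 = 0.9994880

0.99949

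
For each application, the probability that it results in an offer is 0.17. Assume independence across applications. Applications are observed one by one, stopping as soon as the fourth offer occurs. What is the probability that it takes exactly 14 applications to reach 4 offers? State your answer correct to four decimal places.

Y = trial on which the fourth success occurs; negative binomial, r=4, p=0.17.
P(Y=14) = C(13,3) · p^4 · (1−p)^10
= 286 · 0.00083521 · 0.15516 = 0.037063

0.0371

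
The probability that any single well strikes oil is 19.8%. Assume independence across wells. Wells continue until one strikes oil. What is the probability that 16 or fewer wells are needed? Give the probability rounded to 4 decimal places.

0.9707

Y = number of wells to the first success; geometric, p = 0.198.
P(Y ≤ 16) = 1 − (1−p)^16 = 1 − 0.029295 = 0.970705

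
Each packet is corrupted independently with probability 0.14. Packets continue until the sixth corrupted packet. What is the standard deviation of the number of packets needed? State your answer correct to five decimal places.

16.22545

Y = total packets until the sixth success; negative binomial with r=6, p=0.14.
SD(Y) = √[r(1−p)/p²] = √(263.2653061) = 16.2254524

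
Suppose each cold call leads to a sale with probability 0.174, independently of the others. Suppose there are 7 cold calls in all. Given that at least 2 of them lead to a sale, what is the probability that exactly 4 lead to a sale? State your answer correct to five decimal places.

X ~ Binomial(7, 0.174). Want P(X=4 | X≥2) = P(X=4) / P(X≥2).
P(X=4) = C(7,4)·0.174^4·0.826^3 = 0.0180803
P(X≥2) = 1 − 0.2623375 − 0.3868366 = 0.3508259
Ratio = 0.0180803 / 0.3508259 = 0.0515363

0.05154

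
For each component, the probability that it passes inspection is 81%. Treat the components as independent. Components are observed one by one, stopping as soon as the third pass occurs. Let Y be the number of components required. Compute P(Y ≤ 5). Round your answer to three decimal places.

0.949

Finishing within 5 components ⇔ at least 3 successes in the first 5. With X ~ Binomial(5, 0.81), P(Y ≤ 5) = 1 − P(X ≤ 2).
  k=0: C(5,0)·0.81^0·0.19^5 = 0.00025
  k=1: C(5,1)·0.81^1·0.19^4 = 0.00528
  k=2: C(5,2)·0.81^2·0.19^3 = 0.04500
1 − 0.05053 = 0.94947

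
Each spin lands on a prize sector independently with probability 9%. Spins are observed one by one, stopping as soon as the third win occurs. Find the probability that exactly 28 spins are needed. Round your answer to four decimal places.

0.0242

Y = trial on which the third success occurs; negative binomial, r=3, p=0.09.
P(Y=28) = C(27,2) · p^3 · (1−p)^25
= 351 · 0.000729 · 0.094631 = 0.024214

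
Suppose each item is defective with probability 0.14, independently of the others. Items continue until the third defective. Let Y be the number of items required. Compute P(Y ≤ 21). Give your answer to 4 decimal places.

0.5795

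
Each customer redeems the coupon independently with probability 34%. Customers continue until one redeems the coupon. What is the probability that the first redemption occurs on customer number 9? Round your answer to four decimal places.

0.0122

Geometric (trials to first success), p = 0.34.
P(Y = 9) = (1−p)^8 · p = 0.036004 · 0.34 = 0.012241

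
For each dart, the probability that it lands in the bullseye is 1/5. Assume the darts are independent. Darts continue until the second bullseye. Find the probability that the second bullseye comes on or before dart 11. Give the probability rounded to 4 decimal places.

0.6779

Finishing within 11 darts ⇔ at least 2 successes in the first 11. With X ~ Binomial(11, 0.20), P(Y ≤ 11) = 1 − P(X ≤ 1).
  k=0: C(11,0)·0.20^0·0.80^11 = 0.085899
  k=1: C(11,1)·0.20^1·0.80^10 = 0.236223
1 − 0.322123 = 0.677877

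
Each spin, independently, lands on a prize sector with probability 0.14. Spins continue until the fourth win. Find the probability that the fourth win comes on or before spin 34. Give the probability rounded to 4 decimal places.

Finishing within 34 spins ⇔ at least 4 successes in the first 34. With X ~ Binomial(34, 0.14), P(Y ≤ 34) = 1 − P(X ≤ 3).
  k=0: C(34,0)·0.14^0·0.86^34 = 0.005929
  k=1: C(34,1)·0.14^1·0.86^33 = 0.032814
  k=2: C(34,2)·0.14^2·0.86^32 = 0.088139
  k=3: C(34,3)·0.14^3·0.86^31 = 0.153048
1 − 0.279930 = 0.720070

0.7201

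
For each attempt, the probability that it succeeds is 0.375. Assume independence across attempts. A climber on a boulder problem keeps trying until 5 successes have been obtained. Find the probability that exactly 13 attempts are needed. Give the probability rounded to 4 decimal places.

0.0855

Y = trial on which the fifth success occurs; negative binomial, r=5, p=0.375.
P(Y=13) = C(12,4) · p^5 · (1−p)^8
= 495 · 0.0074158 · 0.023283 = 0.085468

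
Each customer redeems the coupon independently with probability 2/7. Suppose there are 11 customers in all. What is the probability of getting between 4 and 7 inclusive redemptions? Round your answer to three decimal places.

0.386

X ~ Binomial(11, 0.285714); P(4 ≤ X ≤ 7) = Σ C(11,k) p^k (1−p)^(11−k) over k:
  k=4: C(11,4)·0.285714^4·0.714286^7 = 0.20861
  k=5: C(11,5)·0.285714^5·0.714286^6 = 0.11682
  k=6: C(11,6)·0.285714^6·0.714286^5 = 0.04673
  k=7: C(11,7)·0.285714^7·0.714286^4 = 0.01335
Total = 0.38552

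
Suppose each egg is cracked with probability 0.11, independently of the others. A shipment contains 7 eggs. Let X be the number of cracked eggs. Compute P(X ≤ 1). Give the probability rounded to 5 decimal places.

X ~ Binomial(7, 0.11); P(X ≤ 1) = Σ C(7,k) p^k (1−p)^(7−k) over k:
  k=0: C(7,0)·0.11^0·0.89^7 = 0.4423133
  k=1: C(7,1)·0.11^1·0.89^6 = 0.3826756
Total = 0.8249889

0.82499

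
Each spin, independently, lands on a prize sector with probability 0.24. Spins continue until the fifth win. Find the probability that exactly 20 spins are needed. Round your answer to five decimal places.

Y = trial on which the fifth success occurs; negative binomial, r=5, p=0.24.
P(Y=20) = C(19,4) · p^5 · (1−p)^15
= 3876 · 0.00079626 · 0.016301 = 0.0503088

0.05031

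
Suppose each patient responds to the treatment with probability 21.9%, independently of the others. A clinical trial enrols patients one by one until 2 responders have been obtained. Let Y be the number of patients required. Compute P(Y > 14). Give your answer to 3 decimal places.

Needing more than 14 patients ⇔ fewer than 2 successes in the first 14. With X ~ Binomial(14, 0.219), P(Y > 14) = P(X ≤ 1).
  k=0: C(14,0)·0.219^0·0.781^14 = 0.03141
  k=1: C(14,1)·0.219^1·0.781^13 = 0.12332
P(X ≤ 1) = 0.15473

0.155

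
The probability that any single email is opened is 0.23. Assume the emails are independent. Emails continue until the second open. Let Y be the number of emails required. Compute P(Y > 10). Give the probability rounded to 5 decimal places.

0.29212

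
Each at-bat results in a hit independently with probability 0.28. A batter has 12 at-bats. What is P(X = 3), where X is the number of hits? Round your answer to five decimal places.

X ~ Binomial(n=12, p=0.28).
P(X=3) = C(12,3) · p^3 · (1−p)^9
= 220 · 0.021952 · 0.051999 = 0.2511246

0.25112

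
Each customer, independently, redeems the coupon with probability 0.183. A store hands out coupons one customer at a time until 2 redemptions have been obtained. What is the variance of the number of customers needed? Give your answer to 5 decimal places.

Y = total customers until the second success; negative binomial with r=2, p=0.183.
Var(Y) = r(1−p)/p² = 2·0.817 / 0.183² = 48.7921407

48.79214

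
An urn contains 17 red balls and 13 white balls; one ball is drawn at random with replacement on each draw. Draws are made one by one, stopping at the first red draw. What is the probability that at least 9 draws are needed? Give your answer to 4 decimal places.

Y = number of draws to the first success; geometric, p = 0.566667.
P(Y > 8) = P(first 8 all fail) = (1−p)^8 = 0.001243

0.0012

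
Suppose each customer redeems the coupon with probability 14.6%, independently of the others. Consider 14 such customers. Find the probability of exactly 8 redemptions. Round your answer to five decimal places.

0.00024

X ~ Binomial(n=14, p=0.146).
P(X=8) = C(14,8) · p^8 · (1−p)^6
= 3003 · 2.0645e-07 · 0.38792 = 0.0002405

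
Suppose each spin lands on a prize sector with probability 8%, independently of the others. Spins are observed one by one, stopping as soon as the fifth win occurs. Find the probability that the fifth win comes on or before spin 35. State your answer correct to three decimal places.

Finishing within 35 spins ⇔ at least 5 successes in the first 35. With X ~ Binomial(35, 0.08), P(Y ≤ 35) = 1 − P(X ≤ 4).
  k=0: C(35,0)·0.08^0·0.92^35 = 0.05402
  k=1: C(35,1)·0.08^1·0.92^34 = 0.16442
  k=2: C(35,2)·0.08^2·0.92^33 = 0.24305
  k=3: C(35,3)·0.08^3·0.92^32 = 0.23248
  k=4: C(35,4)·0.08^4·0.92^31 = 0.16173
1 − 0.85570 = 0.14430

0.144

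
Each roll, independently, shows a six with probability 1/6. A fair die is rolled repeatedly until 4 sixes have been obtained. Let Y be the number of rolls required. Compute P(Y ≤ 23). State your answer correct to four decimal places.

0.5488

Finishing within 23 rolls ⇔ at least 4 successes in the first 23. With X ~ Binomial(23, 0.166667), P(Y ≤ 23) = 1 − P(X ≤ 3).
  k=0: C(23,0)·0.166667^0·0.833333^23 = 0.015095
  k=1: C(23,1)·0.166667^1·0.833333^22 = 0.069437
  k=2: C(23,2)·0.166667^2·0.833333^21 = 0.152761
  k=3: C(23,3)·0.166667^3·0.833333^20 = 0.213865
1 − 0.451158 = 0.548842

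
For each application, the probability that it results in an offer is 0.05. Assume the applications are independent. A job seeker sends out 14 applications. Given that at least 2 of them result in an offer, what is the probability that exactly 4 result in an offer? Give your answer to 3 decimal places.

0.024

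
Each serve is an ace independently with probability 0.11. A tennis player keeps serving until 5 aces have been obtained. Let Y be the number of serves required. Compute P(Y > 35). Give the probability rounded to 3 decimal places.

0.660

Needing more than 35 serves ⇔ fewer than 5 successes in the first 35. With X ~ Binomial(35, 0.11), P(Y > 35) = P(X ≤ 4).
  k=0: C(35,0)·0.11^0·0.89^35 = 0.01693
  k=1: C(35,1)·0.11^1·0.89^34 = 0.07324
  k=2: C(35,2)·0.11^2·0.89^33 = 0.15388
  k=3: C(35,3)·0.11^3·0.89^32 = 0.20920
  k=4: C(35,4)·0.11^4·0.89^31 = 0.20685
P(X ≤ 4) = 0.66010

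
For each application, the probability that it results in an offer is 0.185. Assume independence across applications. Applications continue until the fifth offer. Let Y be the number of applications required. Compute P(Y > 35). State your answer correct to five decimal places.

0.19831

Needing more than 35 applications ⇔ fewer than 5 successes in the first 35. With X ~ Binomial(35, 0.185), P(Y > 35) = P(X ≤ 4).
  k=0: C(35,0)·0.185^0·0.815^35 = 0.0007772
  k=1: C(35,1)·0.185^1·0.815^34 = 0.0061745
  k=2: C(35,2)·0.185^2·0.815^33 = 0.0238266
  k=3: C(35,3)·0.185^3·0.815^32 = 0.0594933
  k=4: C(35,4)·0.185^4·0.815^31 = 0.1080370
P(X ≤ 4) = 0.1983085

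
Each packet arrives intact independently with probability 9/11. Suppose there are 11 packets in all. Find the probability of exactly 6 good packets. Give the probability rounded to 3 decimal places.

X ~ Binomial(n=11, p=0.818182).
P(X=6) = C(11,6) · p^6 · (1−p)^5
= 462 · 0.29998 · 0.00019869 = 0.02754

0.028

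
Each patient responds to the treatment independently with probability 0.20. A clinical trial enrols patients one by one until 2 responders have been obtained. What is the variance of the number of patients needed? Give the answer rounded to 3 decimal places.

Y = total patients until the second success; negative binomial with r=2, p=0.20.
Var(Y) = r(1−p)/p² = 2·0.80 / 0.20² = 40.00000

40.000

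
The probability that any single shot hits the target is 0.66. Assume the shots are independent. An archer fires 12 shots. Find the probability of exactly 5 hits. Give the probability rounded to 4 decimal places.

X ~ Binomial(n=12, p=0.66).
P(X=5) = C(12,5) · p^5 · (1−p)^7
= 792 · 0.12523 · 0.00052523 = 0.052095

0.0521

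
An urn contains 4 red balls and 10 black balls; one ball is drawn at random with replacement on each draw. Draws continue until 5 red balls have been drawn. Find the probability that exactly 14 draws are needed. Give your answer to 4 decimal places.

0.0659

Y = trial on which the fifth success occurs; negative binomial, r=5, p=0.285714.
P(Y=14) = C(13,4) · p^5 · (1−p)^9
= 715 · 0.001904 · 0.0484 = 0.065889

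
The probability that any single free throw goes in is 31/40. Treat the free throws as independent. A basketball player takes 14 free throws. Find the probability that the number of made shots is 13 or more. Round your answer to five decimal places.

X ~ Binomial(14, 0.775); P(X ≥ 13) = Σ C(14,k) p^k (1−p)^(14−k) over k:
  k=13: C(14,13)·0.775^13·0.225^1 = 0.1146127
  k=14: C(14,14)·0.775^14·0.225^0 = 0.0281984
Total = 0.1428110

0.14281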